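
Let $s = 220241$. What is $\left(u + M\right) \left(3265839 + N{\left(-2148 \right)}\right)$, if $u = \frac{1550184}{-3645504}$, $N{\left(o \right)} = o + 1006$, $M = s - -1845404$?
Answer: $\frac{1024341609060241313}{151896} \approx 6.7437 \cdot 10^{12}$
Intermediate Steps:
$M = 2065645$ ($M = 220241 - -1845404 = 220241 + 1845404 = 2065645$)
$N{\left(o \right)} = 1006 + o$
$u = - \frac{64591}{151896}$ ($u = 1550184 \left(- \frac{1}{3645504}\right) = - \frac{64591}{151896} \approx -0.42523$)
$\left(u + M\right) \left(3265839 + N{\left(-2148 \right)}\right) = \left(- \frac{64591}{151896} + 2065645\right) \left(3265839 + \left(1006 - 2148\right)\right) = \frac{313763148329 \left(3265839 - 1142\right)}{151896} = \frac{313763148329}{151896} \cdot 3264697 = \frac{1024341609060241313}{151896}$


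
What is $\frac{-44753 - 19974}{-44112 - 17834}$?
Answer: $\frac{64727}{61946} \approx 1.0449$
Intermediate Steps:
$\frac{-44753 - 19974}{-44112 - 17834} = - \frac{64727}{-61946} = \left(-64727\right) \left(- \frac{1}{61946}\right) = \frac{64727}{61946}$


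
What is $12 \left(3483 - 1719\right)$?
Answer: $21168$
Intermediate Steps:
$12 \left(3483 - 1719\right) = 12 \cdot 1764 = 21168$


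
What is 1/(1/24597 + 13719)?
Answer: 24597/337446244 ≈ 7.2892e-5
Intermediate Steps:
1/(1/24597 + 13719) = 1/(337446244/24597) = 24597/337446244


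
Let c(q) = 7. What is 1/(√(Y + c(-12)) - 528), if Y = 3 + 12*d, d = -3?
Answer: -264/139405 - I*√26/278810 ≈ -0.0018938 - 1.8288e-5*I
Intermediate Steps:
Y = -33 (Y = 3 + 12*(-3) = 3 - 36 = -33)
1/(√(Y + c(-12)) - 528) = 1/(√(-33 + 7) - 528) = 1/(√(-26) - 528) = 1/(I*√26 - 528) = 1/(-528 + I*√26)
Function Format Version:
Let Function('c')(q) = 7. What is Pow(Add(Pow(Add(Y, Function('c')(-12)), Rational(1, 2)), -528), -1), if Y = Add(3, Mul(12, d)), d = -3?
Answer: Add(Rational(-264, 139405), Mul(Rational(-1, 278810), I, Pow(26, Rational(1, 2)))) ≈ Add(-0.0018938, Mul(-1.8288e-5, I))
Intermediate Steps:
Y = -33 (Y = Add(3, Mul(12, -3)) = Add(3, -36) = -33)
Pow(Add(Pow(Add(Y, Function('c')(-12)), Rational(1, 2)), -528), -1) = Pow(Add(Pow(Add(-33, 7), Rational(1, 2)), -528), -1) = Pow(Add(Pow(-26, Rational(1, 2)), -528), -1) = Pow(Add(Mul(I, Pow(26, Rational(1, 2))), -528), -1) = Pow(Add(-528, Mul(I, Pow(26, Rational(1, 2)))), -1)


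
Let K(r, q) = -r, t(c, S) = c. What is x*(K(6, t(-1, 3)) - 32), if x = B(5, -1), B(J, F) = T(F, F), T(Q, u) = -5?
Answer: 190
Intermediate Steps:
B(J, F) = -5
x = -5
x*(K(6, t(-1, 3)) - 32) = -5*(-1*6 - 32) = -5*(-6 - 32) = -5*(-38) = 190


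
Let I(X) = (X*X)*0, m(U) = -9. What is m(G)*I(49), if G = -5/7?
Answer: 0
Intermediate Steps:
G = -5/7 (G = -5*⅐ = -5/7 ≈ -0.71429)
I(X) = 0 (I(X) = X²*0 = 0)
m(G)*I(49) = -9*0 = 0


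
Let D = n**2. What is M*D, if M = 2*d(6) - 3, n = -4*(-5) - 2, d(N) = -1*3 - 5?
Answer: -6156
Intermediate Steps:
d(N) = -8 (d(N) = -3 - 5 = -8)
n = 18 (n = 20 - 2 = 18)
M = -19 (M = 2*(-8) - 3 = -16 - 3 = -19)
D = 324 (D = 18**2 = 324)
M*D = -19*324 = -6156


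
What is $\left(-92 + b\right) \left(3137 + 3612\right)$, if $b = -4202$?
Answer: $-28980206$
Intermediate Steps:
$\left(-92 + b\right) \left(3137 + 3612\right) = \left(-92 - 4202\right) \left(3137 + 3612\right) = \left(-4294\right) 6749 = -28980206$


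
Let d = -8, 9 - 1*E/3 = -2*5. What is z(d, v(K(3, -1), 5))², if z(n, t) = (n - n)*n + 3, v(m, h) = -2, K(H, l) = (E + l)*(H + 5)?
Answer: 9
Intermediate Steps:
E = 57 (E = 27 - (-6)*5 = 27 - 3*(-10) = 27 + 30 = 57)
K(H, l) = (5 + H)*(57 + l) (K(H, l) = (57 + l)*(H + 5) = (57 + l)*(5 + H) = (5 + H)*(57 + l))
z(n, t) = 3 (z(n, t) = 0*n + 3 = 0 + 3 = 3)
z(d, v(K(3, -1), 5))² = 3² = 9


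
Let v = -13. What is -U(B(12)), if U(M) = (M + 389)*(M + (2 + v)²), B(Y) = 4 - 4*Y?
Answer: -26565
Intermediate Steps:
U(M) = (121 + M)*(389 + M) (U(M) = (M + 389)*(M + (2 - 13)²) = (389 + M)*(M + (-11)²) = (389 + M)*(M + 121) = (389 + M)*(121 + M) = (121 + M)*(389 + M))
-U(B(12)) = -(47069 + (4 - 4*12)² + 510*(4 - 4*12)) = -(47069 + (4 - 48)² + 510*(4 - 48)) = -(47069 + (-44)² + 510*(-44)) = -(47069 + 1936 - 22440) = -1*26565 = -26565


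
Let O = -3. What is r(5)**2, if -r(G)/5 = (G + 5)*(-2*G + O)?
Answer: 422500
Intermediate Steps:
r(G) = -5*(-3 - 2*G)*(5 + G) (r(G) = -5*(G + 5)*(-2*G - 3) = -5*(5 + G)*(-3 - 2*G) = -5*(-3 - 2*G)*(5 + G))
r(5)**2 = (75 + 10*5**2 + 65*5)**2 = (75 + 10*25 + 325)**2 = (75 + 250 + 325)**2 = 650**2 = 422500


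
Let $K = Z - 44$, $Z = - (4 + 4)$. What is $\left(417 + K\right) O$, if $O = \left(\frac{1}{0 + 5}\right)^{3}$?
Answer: $\frac{73}{25} \approx 2.92$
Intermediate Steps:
$Z = -8$ ($Z = \left(-1\right) 8 = -8$)
$O = \frac{1}{125}$ ($O = \left(\frac{1}{5}\right)^{3} = \frac{1}{125} \approx 0.008$)
$K = -52$ ($K = -8 - 44 = -52$)
$\left(417 + K\right) O = \left(417 - 52\right) \frac{1}{125} = 365 \cdot \frac{1}{125} = \frac{73}{25}$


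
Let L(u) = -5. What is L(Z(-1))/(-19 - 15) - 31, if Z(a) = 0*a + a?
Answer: -1049/34 ≈ -30.853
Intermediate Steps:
Z(a) = a (Z(a) = 0 + a = a)
L(Z(-1))/(-19 - 15) - 31 = -5/(-19 - 15) - 31 = -5/(-34) - 31 = -1/34*(-5) - 31 = 5/34 - 31 = -1049/34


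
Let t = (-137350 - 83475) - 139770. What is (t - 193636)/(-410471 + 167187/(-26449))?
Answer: 14658855719/10856714666 ≈ 1.3502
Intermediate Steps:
t = -360595 (t = -220825 - 139770 = -360595)
(t - 193636)/(-410471 + 167187/(-26449)) = (-360595 - 193636)/(-410471 + 167187/(-26449)) = -554231/(-410471 + 167187*(-1/26449)) = -554231/(-410471 - 167187/26449) = -554231/(-10856714666/26449) = -554231*(-26449/10856714666) = 14658855719/10856714666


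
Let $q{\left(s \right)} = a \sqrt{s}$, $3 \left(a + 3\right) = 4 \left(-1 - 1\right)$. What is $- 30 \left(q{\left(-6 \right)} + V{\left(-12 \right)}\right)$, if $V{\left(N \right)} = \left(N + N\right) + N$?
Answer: $1080 + 170 i \sqrt{6} \approx 1080.0 + 416.41 i$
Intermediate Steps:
$a = - \frac{17}{3}$ ($a = -3 + \frac{4 \left(-1 - 1\right)}{3} = -3 + \frac{4 \left(-2\right)}{3} = -3 + \frac{1}{3} \left(-8\right) = -3 - \frac{8}{3} = - \frac{17}{3} \approx -5.6667$)
$V{\left(N \right)} = 3 N$ ($V{\left(N \right)} = 2 N + N = 3 N$)
$q{\left(s \right)} = - \frac{17 \sqrt{s}}{3}$
$- 30 \left(q{\left(-6 \right)} + V{\left(-12 \right)}\right) = - 30 \left(- \frac{17 \sqrt{-6}}{3} + 3 \left(-12\right)\right) = - 30 \left(- \frac{17 i \sqrt{6}}{3} - 36\right) = - 30 \left(-36 - \frac{17 i \sqrt{6}}{3}\right) = 1080 + 170 i \sqrt{6}$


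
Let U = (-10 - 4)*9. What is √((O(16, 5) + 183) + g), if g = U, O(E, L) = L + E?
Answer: √78 ≈ 8.8318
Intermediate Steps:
O(E, L) = E + L
U = -126 (U = -14*9 = -126)
g = -126
√((O(16, 5) + 183) + g) = √(((16 + 5) + 183) - 126) = √((21 + 183) - 126) = √(204 - 126) = √78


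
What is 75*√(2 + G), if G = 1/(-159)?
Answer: 25*√50403/53 ≈ 105.90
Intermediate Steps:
G = -1/159 ≈ -0.0062893
75*√(2 + G) = 75*√(2 - 1/159) = 75*√(317/159) = 75*(√50403/159) = 25*√50403/53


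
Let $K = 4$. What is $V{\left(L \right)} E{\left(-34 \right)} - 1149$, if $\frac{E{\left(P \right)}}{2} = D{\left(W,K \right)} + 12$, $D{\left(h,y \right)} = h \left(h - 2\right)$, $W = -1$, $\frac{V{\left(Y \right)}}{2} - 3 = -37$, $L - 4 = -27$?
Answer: $-3189$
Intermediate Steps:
$L = -23$ ($L = 4 - 27 = -23$)
$V{\left(Y \right)} = -68$ ($V{\left(Y \right)} = 6 + 2 \left(-37\right) = 6 - 74 = -68$)
$D{\left(h,y \right)} = h \left(-2 + h\right)$
$E{\left(P \right)} = 30$ ($E{\left(P \right)} = 2 \left(- (-2 - 1) + 12\right) = 2 \left(\left(-1\right) \left(-3\right) + 12\right) = 2 \left(3 + 12\right) = 2 \cdot 15 = 30$)
$V{\left(L \right)} E{\left(-34 \right)} - 1149 = \left(-68\right) 30 - 1149 = -2040 - 1149 = -3189$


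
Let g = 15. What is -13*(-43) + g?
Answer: 574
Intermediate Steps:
-13*(-43) + g = -13*(-43) + 15 = 559 + 15 = 574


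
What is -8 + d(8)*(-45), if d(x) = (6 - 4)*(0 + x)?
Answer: -728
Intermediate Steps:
d(x) = 2*x
-8 + d(8)*(-45) = -8 + (2*8)*(-45) = -8 + 16*(-45) = -8 - 720 = -728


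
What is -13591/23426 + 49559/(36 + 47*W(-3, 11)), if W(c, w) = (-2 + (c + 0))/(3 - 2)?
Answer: -1163673743/4661774 ≈ -249.62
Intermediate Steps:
W(c, w) = -2 + c (W(c, w) = (-2 + c)/1 = (-2 + c)*1 = -2 + c)
-13591/23426 + 49559/(36 + 47*W(-3, 11)) = -13591/23426 + 49559/(36 + 47*(-2 - 3)) = -13591*1/23426 + 49559/(36 + 47*(-5)) = -13591/23426 + 49559/(36 - 235) = -13591/23426 + 49559/(-199) = -13591/23426 + 49559*(-1/199) = -13591/23426 - 49559/199 = -1163673743/4661774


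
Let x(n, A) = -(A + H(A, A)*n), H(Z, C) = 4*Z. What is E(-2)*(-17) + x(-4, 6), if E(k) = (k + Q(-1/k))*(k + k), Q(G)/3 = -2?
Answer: -454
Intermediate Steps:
Q(G) = -6 (Q(G) = 3*(-2) = -6)
x(n, A) = -A - 4*A*n (x(n, A) = -(A + (4*A)*n) = -(A + 4*A*n) = -A - 4*A*n)
E(k) = 2*k*(-6 + k) (E(k) = (k - 6)*(k + k) = (-6 + k)*(2*k) = 2*k*(-6 + k))
E(-2)*(-17) + x(-4, 6) = (2*(-2)*(-6 - 2))*(-17) + 6*(-1 - 4*(-4)) = (2*(-2)*(-8))*(-17) + 6*(-1 + 16) = 32*(-17) + 6*15 = -544 + 90 = -454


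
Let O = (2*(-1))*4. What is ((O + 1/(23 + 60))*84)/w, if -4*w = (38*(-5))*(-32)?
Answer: 13923/31540 ≈ 0.44144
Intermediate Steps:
O = -8 (O = -2*4 = -8)
w = -1520 (w = -38*(-5)*(-32)/4 = -(-95)*(-32)/2 = -1/4*6080 = -1520)
((O + 1/(23 + 60))*84)/w = ((-8 + 1/(23 + 60))*84)/(-1520) = ((-8 + 1/83)*84)*(-1/1520) = -663/83*84*(-1/1520) = -55692/83*(-1/1520) = 13923/31540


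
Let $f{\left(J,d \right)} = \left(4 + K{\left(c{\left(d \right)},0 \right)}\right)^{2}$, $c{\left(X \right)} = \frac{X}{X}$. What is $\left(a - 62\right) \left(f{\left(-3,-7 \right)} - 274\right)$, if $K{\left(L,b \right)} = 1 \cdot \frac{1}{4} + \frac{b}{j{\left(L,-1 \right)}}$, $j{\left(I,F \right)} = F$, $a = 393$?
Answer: $- \frac{1355445}{16} \approx -84715.0$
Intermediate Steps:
$c{\left(X \right)} = 1$
$K{\left(L,b \right)} = \frac{1}{4} - b$ ($K{\left(L,b \right)} = 1 \cdot \frac{1}{4} + \frac{b}{-1} = 1 \cdot \frac{1}{4} + b \left(-1\right) = \frac{1}{4} - b$)
$f{\left(J,d \right)} = \frac{289}{16}$ ($f{\left(J,d \right)} = \left(4 + \left(\frac{1}{4} - 0\right)\right)^{2} = \left(4 + \left(\frac{1}{4} + 0\right)\right)^{2} = \left(4 + \frac{1}{4}\right)^{2} = \left(\frac{17}{4}\right)^{2} = \frac{289}{16}$)
$\left(a - 62\right) \left(f{\left(-3,-7 \right)} - 274\right) = \left(393 - 62\right) \left(\frac{289}{16} - 274\right) = 331 \left(- \frac{4095}{16}\right) = - \frac{1355445}{16}$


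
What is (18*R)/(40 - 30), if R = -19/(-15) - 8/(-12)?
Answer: 87/25 ≈ 3.4800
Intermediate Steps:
R = 29/15 (R = -19*(-1/15) - 8*(-1/12) = 19/15 + ⅔ = 29/15 ≈ 1.9333)
(18*R)/(40 - 30) = (18*(29/15))/(40 - 30) = (174/5)/10 = (174/5)*(⅒) = 87/25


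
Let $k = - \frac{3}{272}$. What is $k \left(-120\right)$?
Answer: $\frac{45}{34} \approx 1.3235$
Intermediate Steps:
$k = - \frac{3}{272}$ ($k = \left(-3\right) \frac{1}{272} = - \frac{3}{272} \approx -0.011029$)
$k \left(-120\right) = \left(- \frac{3}{272}\right) \left(-120\right) = \frac{45}{34}$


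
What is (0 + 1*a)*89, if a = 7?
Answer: 623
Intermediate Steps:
(0 + 1*a)*89 = (0 + 1*7)*89 = (0 + 7)*89 = 7*89 = 623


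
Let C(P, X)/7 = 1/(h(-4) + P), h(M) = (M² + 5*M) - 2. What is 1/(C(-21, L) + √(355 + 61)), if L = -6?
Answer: 189/303215 + 2916*√26/303215 ≈ 0.049660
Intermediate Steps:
h(M) = -2 + M² + 5*M
C(P, X) = 7/(-6 + P) (C(P, X) = 7/((-2 + (-4)² + 5*(-4)) + P) = 7/((-2 + 16 - 20) + P) = 7/(-6 + P))
1/(C(-21, L) + √(355 + 61)) = 1/(7/(-6 - 21) + √(355 + 61)) = 1/(7/(-27) + √416) = 1/(7*(-1/27) + 4*√26) = 1/(-7/27 + 4*√26)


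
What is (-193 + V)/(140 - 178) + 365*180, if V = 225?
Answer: 1248284/19 ≈ 65699.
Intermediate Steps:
(-193 + V)/(140 - 178) + 365*180 = (-193 + 225)/(140 - 178) + 365*180 = 32/(-38) + 65700 = 32*(-1/38) + 65700 = -16/19 + 65700 = 1248284/19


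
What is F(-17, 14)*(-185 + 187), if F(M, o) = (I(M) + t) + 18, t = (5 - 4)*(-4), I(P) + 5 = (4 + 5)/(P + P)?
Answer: 297/17 ≈ 17.471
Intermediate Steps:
I(P) = -5 + 9/(2*P) (I(P) = -5 + (4 + 5)/(P + P) = -5 + 9/((2*P)) = -5 + 9*(1/(2*P)) = -5 + 9/(2*P))
t = -4 (t = 1*(-4) = -4)
F(M, o) = 9 + 9/(2*M) (F(M, o) = ((-5 + 9/(2*M)) - 4) + 18 = (-9 + 9/(2*M)) + 18 = 9 + 9/(2*M))
F(-17, 14)*(-185 + 187) = (9 + (9/2)/(-17))*(-185 + 187) = (9 + (9/2)*(-1/17))*2 = (9 - 9/34)*2 = (297/34)*2 = 297/17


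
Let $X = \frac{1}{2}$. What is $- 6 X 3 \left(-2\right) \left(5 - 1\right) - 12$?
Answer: $60$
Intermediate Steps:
$X = \frac{1}{2} \approx 0.5$
$- 6 X 3 \left(-2\right) \left(5 - 1\right) - 12 = - 6 \frac{3 \left(-2\right)}{2} \left(5 - 1\right) - 12 = - 6 \cdot \frac{1}{2} \left(-6\right) 4 - 12 = - 6 \left(\left(-3\right) 4\right) - 12 = \left(-6\right) \left(-12\right) - 12 = 72 - 12 = 60$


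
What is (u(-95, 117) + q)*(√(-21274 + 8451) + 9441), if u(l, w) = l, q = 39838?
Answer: 375213663 + 39743*I*√12823 ≈ 3.7521e+8 + 4.5004e+6*I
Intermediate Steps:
(u(-95, 117) + q)*(√(-21274 + 8451) + 9441) = (-95 + 39838)*(√(-21274 + 8451) + 9441) = 39743*(√(-12823) + 9441) = 39743*(I*√12823 + 9441) = 39743*(9441 + I*√12823) = 375213663 + 39743*I*√12823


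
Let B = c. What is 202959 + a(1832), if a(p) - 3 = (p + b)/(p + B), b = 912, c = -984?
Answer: 21514315/106 ≈ 2.0297e+5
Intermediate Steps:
B = -984
a(p) = 3 + (912 + p)/(-984 + p) (a(p) = 3 + (p + 912)/(p - 984) = 3 + (912 + p)/(-984 + p))
202959 + a(1832) = 202959 + 4*(-510 + 1832)/(-984 + 1832) = 202959 + 4*1322/848 = 202959 + 4*(1/848)*1322 = 202959 + 661/106 = 21514315/106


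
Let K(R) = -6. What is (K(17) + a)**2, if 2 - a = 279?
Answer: 80089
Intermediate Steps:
a = -277 (a = 2 - 1*279 = 2 - 279 = -277)
(K(17) + a)**2 = (-6 - 277)**2 = (-283)**2 = 80089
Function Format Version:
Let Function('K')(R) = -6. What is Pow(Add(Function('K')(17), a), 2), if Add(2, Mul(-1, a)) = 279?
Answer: 80089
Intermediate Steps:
a = -277 (a = Add(2, Mul(-1, 279)) = Add(2, -279) = -277)
Pow(Add(Function('K')(17), a), 2) = Pow(Add(-6, -277), 2) = Pow(-283, 2) = 80089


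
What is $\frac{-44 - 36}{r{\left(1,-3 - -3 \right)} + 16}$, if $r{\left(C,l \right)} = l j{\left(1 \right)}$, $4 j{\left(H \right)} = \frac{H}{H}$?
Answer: $-5$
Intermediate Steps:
$j{\left(H \right)} = \frac{1}{4}$ ($j{\left(H \right)} = \frac{H \frac{1}{H}}{4} = \frac{1}{4} \cdot 1 = \frac{1}{4}$)
$r{\left(C,l \right)} = \frac{l}{4}$ ($r{\left(C,l \right)} = l \frac{1}{4} = \frac{l}{4}$)
$\frac{-44 - 36}{r{\left(1,-3 - -3 \right)} + 16} = \frac{-44 - 36}{\frac{-3 - -3}{4} + 16} = \frac{1}{\frac{-3 + 3}{4} + 16} \left(-80\right) = \frac{1}{\frac{1}{4} \cdot 0 + 16} \left(-80\right) = \frac{1}{0 + 16} \left(-80\right) = \frac{1}{16} \left(-80\right) = -5$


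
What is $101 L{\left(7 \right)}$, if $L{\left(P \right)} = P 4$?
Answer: $2828$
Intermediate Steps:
$L{\left(P \right)} = 4 P$
$101 L{\left(7 \right)} = 101 \cdot 4 \cdot 7 = 101 \cdot 28 = 2828$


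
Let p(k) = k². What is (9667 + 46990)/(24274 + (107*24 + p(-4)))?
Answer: 56657/26858 ≈ 2.1095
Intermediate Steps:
(9667 + 46990)/(24274 + (107*24 + p(-4))) = (9667 + 46990)/(24274 + (107*24 + (-4)²)) = 56657/(24274 + (2568 + 16)) = 56657/(24274 + 2584) = 56657/26858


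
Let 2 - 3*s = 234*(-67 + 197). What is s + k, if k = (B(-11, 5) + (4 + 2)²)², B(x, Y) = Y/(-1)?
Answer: -27535/3 ≈ -9178.3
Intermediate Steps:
s = -30418/3 (s = ⅔ - 78*(-67 + 197) = ⅔ - 78*130 = ⅔ - ⅓*30420 = ⅔ - 10140 = -30418/3 ≈ -10139.)
B(x, Y) = -Y (B(x, Y) = Y*(-1) = -Y)
k = 961 (k = (-1*5 + (4 + 2)²)² = (-5 + 6²)² = (-5 + 36)² = 31² = 961)
s + k = -30418/3 + 961 = -27535/3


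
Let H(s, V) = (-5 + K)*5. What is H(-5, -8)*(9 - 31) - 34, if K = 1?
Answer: 406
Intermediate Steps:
H(s, V) = -20 (H(s, V) = (-5 + 1)*5 = -4*5 = -20)
H(-5, -8)*(9 - 31) - 34 = -20*(9 - 31) - 34 = -20*(-22) - 34 = 440 - 34 = 406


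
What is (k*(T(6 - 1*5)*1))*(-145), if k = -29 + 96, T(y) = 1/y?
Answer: -9715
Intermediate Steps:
k = 67
(k*(T(6 - 1*5)*1))*(-145) = (67*(1/(6 - 1*5)))*(-145) = (67*(1/(6 - 5)))*(-145) = (67*(1/1))*(-145) = (67*(1*1))*(-145) = (67*1)*(-145) = 67*(-145) = -9715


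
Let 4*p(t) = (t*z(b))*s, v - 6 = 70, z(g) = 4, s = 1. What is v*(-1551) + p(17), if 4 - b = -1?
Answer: -117859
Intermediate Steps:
b = 5 (b = 4 - 1*(-1) = 4 + 1 = 5)
v = 76 (v = 6 + 70 = 76)
p(t) = t (p(t) = ((t*4)*1)/4 = ((4*t)*1)/4 = (4*t)/4 = t)
v*(-1551) + p(17) = 76*(-1551) + 17 = -117876 + 17 = -117859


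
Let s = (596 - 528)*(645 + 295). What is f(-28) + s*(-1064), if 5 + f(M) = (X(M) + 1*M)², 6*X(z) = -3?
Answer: -272040291/4 ≈ -6.8010e+7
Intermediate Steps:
X(z) = -½ (X(z) = (⅙)*(-3) = -½)
f(M) = -5 + (-½ + M)² (f(M) = -5 + (-½ + 1*M)² = -5 + (-½ + M)²)
s = 63920 (s = 68*940 = 63920)
f(-28) + s*(-1064) = (-19/4 + (-28)² - 1*(-28)) + 63920*(-1064) = (-19/4 + 784 + 28) - 68010880 = 3229/4 - 68010880 = -272040291/4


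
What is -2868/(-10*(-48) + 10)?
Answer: -1434/245 ≈ -5.8531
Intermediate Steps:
-2868/(-10*(-48) + 10) = -2868/(480 + 10) = -2868/490 = -2868*1/490 = -1434/245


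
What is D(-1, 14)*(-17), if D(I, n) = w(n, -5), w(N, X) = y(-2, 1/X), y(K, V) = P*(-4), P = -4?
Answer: -272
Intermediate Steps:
y(K, V) = 16 (y(K, V) = -4*(-4) = 16)
w(N, X) = 16
D(I, n) = 16
D(-1, 14)*(-17) = 16*(-17) = -272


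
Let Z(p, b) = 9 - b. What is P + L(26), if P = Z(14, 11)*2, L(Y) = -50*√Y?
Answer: -4 - 50*√26 ≈ -258.95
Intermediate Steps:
P = -4 (P = (9 - 1*11)*2 = (9 - 11)*2 = -2*2 = -4)
P + L(26) = -4 - 50*√26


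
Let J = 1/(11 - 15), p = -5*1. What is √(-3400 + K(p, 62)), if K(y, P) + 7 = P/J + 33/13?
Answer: I*√617266/13 ≈ 60.436*I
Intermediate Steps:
p = -5
J = -¼ (J = 1/(-4) = -¼ ≈ -0.25000)
K(y, P) = -58/13 - 4*P (K(y, P) = -7 + (P/(-¼) + 33/13) = -7 + (P*(-4) + 33*(1/13)) = -7 + (-4*P + 33/13) = -7 + (33/13 - 4*P) = -58/13 - 4*P)
√(-3400 + K(p, 62)) = √(-3400 + (-58/13 - 4*62)) = √(-3400 + (-58/13 - 248)) = √(-3400 - 3282/13) = √(-47482/13) = I*√617266/13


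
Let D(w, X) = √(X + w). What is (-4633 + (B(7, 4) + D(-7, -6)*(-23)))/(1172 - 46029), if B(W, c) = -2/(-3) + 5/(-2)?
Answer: 27809/269142 + 23*I*√13/44857 ≈ 0.10332 + 0.0018487*I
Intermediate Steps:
B(W, c) = -11/6 (B(W, c) = -2*(-⅓) + 5*(-½) = ⅔ - 5/2 = -11/6)
(-4633 + (B(7, 4) + D(-7, -6)*(-23)))/(1172 - 46029) = (-4633 + (-11/6 + √(-6 - 7)*(-23)))/(1172 - 46029) = (-4633 + (-11/6 + √(-13)*(-23)))/(-44857) = (-4633 + (-11/6 + (I*√13)*(-23)))*(-1/44857) = (-4633 + (-11/6 - 23*I*√13))*(-1/44857) = (-27809/6 - 23*I*√13)*(-1/44857) = 27809/269142 + 23*I*√13/44857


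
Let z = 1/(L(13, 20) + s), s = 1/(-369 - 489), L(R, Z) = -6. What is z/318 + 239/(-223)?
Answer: -65254272/60856031 ≈ -1.0723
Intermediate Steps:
s = -1/858 (s = 1/(-858) = -1/858 ≈ -0.0011655)
z = -858/5149 (z = 1/(-6 - 1/858) = 1/(-5149/858) = -858/5149 ≈ -0.16663)
z/318 + 239/(-223) = -858/5149/318 + 239/(-223) = -858/5149*1/318 + 239*(-1/223) = -143/272897 - 239/223 = -65254272/60856031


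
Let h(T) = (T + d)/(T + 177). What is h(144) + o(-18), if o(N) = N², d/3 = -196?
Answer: 34520/107 ≈ 322.62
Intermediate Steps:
d = -588 (d = 3*(-196) = -588)
h(T) = (-588 + T)/(177 + T) (h(T) = (T - 588)/(T + 177) = (-588 + T)/(177 + T))
h(144) + o(-18) = (-588 + 144)/(177 + 144) + (-18)² = -444/321 + 324 = (1/321)*(-444) + 324 = -148/107 + 324 = 34520/107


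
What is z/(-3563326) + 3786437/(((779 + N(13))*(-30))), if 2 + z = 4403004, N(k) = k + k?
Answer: -6799320953881/43027161450 ≈ -158.02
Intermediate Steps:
N(k) = 2*k
z = 4403002 (z = -2 + 4403004 = 4403002)
z/(-3563326) + 3786437/(((779 + N(13))*(-30))) = 4403002/(-3563326) + 3786437/(((779 + 2*13)*(-30))) = 4403002*(-1/3563326) + 3786437/(((779 + 26)*(-30))) = -2201501/1781663 + 3786437/((805*(-30))) = -2201501/1781663 + 3786437/(-24150) = -2201501/1781663 + 3786437*(-1/24150) = -2201501/1781663 - 3786437/24150 = -6799320953881/43027161450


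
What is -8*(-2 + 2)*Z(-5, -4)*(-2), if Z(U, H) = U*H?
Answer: 0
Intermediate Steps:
Z(U, H) = H*U
-8*(-2 + 2)*Z(-5, -4)*(-2) = -8*(-2 + 2)*(-4*(-5))*(-2) = -8*0*20*(-2) = -0*(-2) = -8*0*(-2) = 0*(-2) = 0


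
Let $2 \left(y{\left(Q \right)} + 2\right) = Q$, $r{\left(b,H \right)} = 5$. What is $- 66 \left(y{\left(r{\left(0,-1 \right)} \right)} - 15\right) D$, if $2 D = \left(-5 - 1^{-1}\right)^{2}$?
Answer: $17226$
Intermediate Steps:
$y{\left(Q \right)} = -2 + \frac{Q}{2}$
$D = 18$ ($D = \frac{\left(-5 - 1^{-1}\right)^{2}}{2} = \frac{\left(-5 - 1\right)^{2}}{2} = \frac{\left(-6\right)^{2}}{2} = \frac{1}{2} \cdot 36 = 18$)
$- 66 \left(y{\left(r{\left(0,-1 \right)} \right)} - 15\right) D = - 66 \left(\left(-2 + \frac{1}{2} \cdot 5\right) - 15\right) 18 = - 66 \left(\left(-2 + \frac{5}{2}\right) - 15\right) 18 = - 66 \left(\frac{1}{2} - 15\right) 18 = \left(-66\right) \left(- \frac{29}{2}\right) 18 = 957 \cdot 18 = 17226$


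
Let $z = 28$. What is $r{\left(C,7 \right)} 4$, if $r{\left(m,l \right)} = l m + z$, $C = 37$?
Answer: $1148$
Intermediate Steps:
$r{\left(m,l \right)} = 28 + l m$ ($r{\left(m,l \right)} = l m + 28 = 28 + l m$)
$r{\left(C,7 \right)} 4 = \left(28 + 7 \cdot 37\right) 4 = \left(28 + 259\right) 4 = 287 \cdot 4 = 1148$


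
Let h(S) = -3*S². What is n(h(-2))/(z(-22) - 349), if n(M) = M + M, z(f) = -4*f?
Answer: 8/87 ≈ 0.091954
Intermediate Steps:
n(M) = 2*M
n(h(-2))/(z(-22) - 349) = (2*(-3*(-2)²))/(-4*(-22) - 349) = (2*(-3*4))/(88 - 349) = (2*(-12))/(-261) = -24*(-1/261) = 8/87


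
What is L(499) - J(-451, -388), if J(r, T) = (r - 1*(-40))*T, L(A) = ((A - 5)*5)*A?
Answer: 1073062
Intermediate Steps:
L(A) = A*(-25 + 5*A) (L(A) = ((-5 + A)*5)*A = (-25 + 5*A)*A = A*(-25 + 5*A))
J(r, T) = T*(40 + r) (J(r, T) = (r + 40)*T = (40 + r)*T = T*(40 + r))
L(499) - J(-451, -388) = 5*499*(-5 + 499) - (-388)*(40 - 451) = 5*499*494 - (-388)*(-411) = 1232530 - 1*159468 = 1232530 - 159468 = 1073062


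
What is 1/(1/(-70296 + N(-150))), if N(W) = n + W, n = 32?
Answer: -70414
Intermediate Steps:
N(W) = 32 + W
1/(1/(-70296 + N(-150))) = 1/(1/(-70296 + (32 - 150))) = 1/(1/(-70296 - 118)) = 1/(1/(-70414)) = 1/(-1/70414) = -70414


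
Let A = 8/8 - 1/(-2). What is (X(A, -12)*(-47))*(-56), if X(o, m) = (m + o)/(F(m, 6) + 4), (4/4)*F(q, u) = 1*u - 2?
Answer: -6909/2 ≈ -3454.5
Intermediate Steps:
F(q, u) = -2 + u (F(q, u) = 1*u - 2 = u - 2 = -2 + u)
A = 3/2 (A = 8*(⅛) - 1*(-½) = 1 + ½ = 3/2 ≈ 1.5000)
X(o, m) = m/8 + o/8 (X(o, m) = (m + o)/((-2 + 6) + 4) = (m + o)/(4 + 4) = (m + o)/8 = (m + o)*(⅛) = m/8 + o/8)
(X(A, -12)*(-47))*(-56) = (((⅛)*(-12) + (⅛)*(3/2))*(-47))*(-56) = ((-3/2 + 3/16)*(-47))*(-56) = -21/16*(-47)*(-56) = (987/16)*(-56) = -6909/2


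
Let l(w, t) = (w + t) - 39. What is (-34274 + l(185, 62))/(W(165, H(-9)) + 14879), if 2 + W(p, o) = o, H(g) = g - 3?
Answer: -34066/14865 ≈ -2.2917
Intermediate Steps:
H(g) = -3 + g
W(p, o) = -2 + o
l(w, t) = -39 + t + w (l(w, t) = (t + w) - 39 = -39 + t + w)
(-34274 + l(185, 62))/(W(165, H(-9)) + 14879) = (-34274 + (-39 + 62 + 185))/((-2 + (-3 - 9)) + 14879) = (-34274 + 208)/((-2 - 12) + 14879) = -34066/(-14 + 14879) = -34066/14865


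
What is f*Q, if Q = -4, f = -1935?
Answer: 7740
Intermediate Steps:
f*Q = -1935*(-4) = 7740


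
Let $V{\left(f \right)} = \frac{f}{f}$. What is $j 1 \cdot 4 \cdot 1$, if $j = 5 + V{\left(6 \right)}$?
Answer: $24$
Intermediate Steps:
$V{\left(f \right)} = 1$
$j = 6$ ($j = 5 + 1 = 6$)
$j 1 \cdot 4 \cdot 1 = 6 \cdot 1 \cdot 4 \cdot 1 = 6 \cdot 4 \cdot 1 = 6 \cdot 4 = 24$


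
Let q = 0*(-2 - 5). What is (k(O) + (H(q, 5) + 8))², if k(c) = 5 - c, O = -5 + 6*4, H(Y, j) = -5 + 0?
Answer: 121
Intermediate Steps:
q = 0 (q = 0*(-7) = 0)
H(Y, j) = -5
O = 19 (O = -5 + 24 = 19)
(k(O) + (H(q, 5) + 8))² = ((5 - 1*19) + (-5 + 8))² = ((5 - 19) + 3)² = (-14 + 3)² = (-11)² = 121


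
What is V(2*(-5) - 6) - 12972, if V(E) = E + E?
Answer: -13004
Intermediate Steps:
V(E) = 2*E
V(2*(-5) - 6) - 12972 = 2*(2*(-5) - 6) - 12972 = 2*(-10 - 6) - 12972 = 2*(-16) - 12972 = -32 - 12972 = -13004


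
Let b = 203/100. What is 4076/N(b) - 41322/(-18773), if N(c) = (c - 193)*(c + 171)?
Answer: 12889063746902/6203263595243 ≈ 2.0778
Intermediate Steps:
b = 203/100 (b = 203*(1/100) = 203/100 ≈ 2.0300)
N(c) = (-193 + c)*(171 + c)
4076/N(b) - 41322/(-18773) = 4076/(-33003 + (203/100)² - 22*203/100) - 41322/(-18773) = 4076/(-33003 + 41209/10000 - 2233/50) - 41322*(-1/18773) = 4076/(-330435391/10000) + 41322/18773 = 4076*(-10000/330435391) + 41322/18773 = -40760000/330435391 + 41322/18773 = 12889063746902/6203263595243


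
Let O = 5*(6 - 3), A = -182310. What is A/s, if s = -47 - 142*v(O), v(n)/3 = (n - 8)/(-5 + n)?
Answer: 455775/863 ≈ 528.13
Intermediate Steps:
O = 15 (O = 5*3 = 15)
v(n) = 3*(-8 + n)/(-5 + n) (v(n) = 3*((n - 8)/(-5 + n)) = 3*((-8 + n)/(-5 + n)) = 3*(-8 + n)/(-5 + n))
s = -1726/5 (s = -47 - 426*(-8 + 15)/(-5 + 15) = -47 - 426*7/10 = -47 - 142*21/10 = -47 - 1491/5 = -1726/5 ≈ -345.20)
A/s = -182310/(-1726/5) = -182310*(-5/1726) = 455775/863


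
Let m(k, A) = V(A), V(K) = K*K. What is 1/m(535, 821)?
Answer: 1/674041 ≈ 1.4836e-6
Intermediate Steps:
V(K) = K²
m(k, A) = A²
1/m(535, 821) = 1/(821²) = 1/674041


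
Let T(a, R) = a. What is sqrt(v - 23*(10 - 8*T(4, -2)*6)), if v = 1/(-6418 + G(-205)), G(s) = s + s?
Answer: sqrt(48789485949)/3414 ≈ 64.699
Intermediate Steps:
G(s) = 2*s
v = -1/6828 (v = 1/(-6418 + 2*(-205)) = 1/(-6418 - 410) = 1/(-6828) = -1/6828 ≈ -0.00014646)
sqrt(v - 23*(10 - 8*T(4, -2)*6)) = sqrt(-1/6828 - 23*(10 - 32*6)) = sqrt(-1/6828 - 23*(10 - 8*24)) = sqrt(-1/6828 - 23*(10 - 192)) = sqrt(-1/6828 - 23*(-182)) = sqrt(-1/6828 + 4186) = sqrt(28582007/6828) = sqrt(48789485949)/3414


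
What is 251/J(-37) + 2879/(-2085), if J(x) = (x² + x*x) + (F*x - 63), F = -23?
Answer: -9628019/7351710 ≈ -1.3096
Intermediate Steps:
J(x) = -63 - 23*x + 2*x² (J(x) = (x² + x*x) + (-23*x - 63) = (x² + x²) + (-63 - 23*x) = 2*x² + (-63 - 23*x) = -63 - 23*x + 2*x²)
251/J(-37) + 2879/(-2085) = 251/(-63 - 23*(-37) + 2*(-37)²) + 2879/(-2085) = 251/(-63 + 851 + 2*1369) + 2879*(-1/2085) = 251/(-63 + 851 + 2738) - 2879/2085 = 251/3526 - 2879/2085 = -9628019/7351710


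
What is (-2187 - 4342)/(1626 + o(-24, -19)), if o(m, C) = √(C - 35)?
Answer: -1769359/440655 + 6529*I*√6/881310 ≈ -4.0153 + 0.018147*I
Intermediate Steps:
o(m, C) = √(-35 + C)
(-2187 - 4342)/(1626 + o(-24, -19)) = (-2187 - 4342)/(1626 + √(-35 - 19)) = -6529/(1626 + √(-54)) = -6529/(1626 + 3*I*√6)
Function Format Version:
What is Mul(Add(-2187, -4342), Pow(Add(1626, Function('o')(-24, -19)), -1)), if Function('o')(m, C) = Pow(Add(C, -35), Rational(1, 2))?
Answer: Add(Rational(-1769359, 440655), Mul(Rational(6529, 881310), I, Pow(6, Rational(1, 2)))) ≈ Add(-4.0153, Mul(0.018147, I))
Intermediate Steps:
Function('o')(m, C) = Pow(Add(-35, C), Rational(1, 2))
Mul(Add(-2187, -4342), Pow(Add(1626, Function('o')(-24, -19)), -1)) = Mul(Add(-2187, -4342), Pow(Add(1626, Pow(Add(-35, -19), Rational(1, 2))), -1)) = Mul(-6529, Pow(Add(1626, Pow(-54, Rational(1, 2))), -1)) = Mul(-6529, Pow(Add(1626, Mul(3, I, Pow(6, Rational(1, 2)))), -1))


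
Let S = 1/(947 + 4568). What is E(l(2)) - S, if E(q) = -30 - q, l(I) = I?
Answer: -176481/5515 ≈ -32.000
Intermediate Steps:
S = 1/5515 ≈ 0.00018132
E(l(2)) - S = (-30 - 1*2) - 1*1/5515 = (-30 - 2) - 1/5515 = -32 - 1/5515 = -176481/5515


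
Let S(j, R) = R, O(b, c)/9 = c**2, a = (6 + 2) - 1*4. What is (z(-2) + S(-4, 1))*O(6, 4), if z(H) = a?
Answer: 720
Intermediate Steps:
a = 4 (a = 8 - 4 = 4)
O(b, c) = 9*c**2
z(H) = 4
(z(-2) + S(-4, 1))*O(6, 4) = (4 + 1)*(9*4**2) = 5*(9*16) = 5*144 = 720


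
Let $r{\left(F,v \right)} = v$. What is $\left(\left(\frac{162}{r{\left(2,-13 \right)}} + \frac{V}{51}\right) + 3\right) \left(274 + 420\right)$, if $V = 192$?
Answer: $- \frac{873746}{221} \approx -3953.6$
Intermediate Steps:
$\left(\left(\frac{162}{r{\left(2,-13 \right)}} + \frac{V}{51}\right) + 3\right) \left(274 + 420\right) = \left(\left(\frac{162}{-13} + \frac{192}{51}\right) + 3\right) \left(274 + 420\right) = \left(\left(162 \left(- \frac{1}{13}\right) + 192 \cdot \frac{1}{51}\right) + 3\right) 694 = \left(\left(- \frac{162}{13} + \frac{64}{17}\right) + 3\right) 694 = \left(- \frac{1922}{221} + 3\right) 694 = \left(- \frac{1259}{221}\right) 694 = - \frac{873746}{221}$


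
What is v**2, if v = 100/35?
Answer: 400/49 ≈ 8.1633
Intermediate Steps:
v = 20/7 (v = 100*(1/35) = 20/7 ≈ 2.8571)
v**2 = (20/7)**2 = 400/49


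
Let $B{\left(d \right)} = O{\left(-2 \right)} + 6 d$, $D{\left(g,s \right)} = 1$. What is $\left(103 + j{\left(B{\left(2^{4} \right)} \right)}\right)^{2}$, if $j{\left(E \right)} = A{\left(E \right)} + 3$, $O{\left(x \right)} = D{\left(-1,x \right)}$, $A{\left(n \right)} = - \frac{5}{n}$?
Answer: $\frac{105616729}{9409} \approx 11225.0$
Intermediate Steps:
$O{\left(x \right)} = 1$
$B{\left(d \right)} = 1 + 6 d$
$j{\left(E \right)} = 3 - \frac{5}{E}$ ($j{\left(E \right)} = - \frac{5}{E} + 3 = 3 - \frac{5}{E}$)
$\left(103 + j{\left(B{\left(2^{4} \right)} \right)}\right)^{2} = \left(103 + \left(3 - \frac{5}{1 + 6 \cdot 2^{4}}\right)\right)^{2} = \left(103 + \left(3 - \frac{5}{1 + 6 \cdot 16}\right)\right)^{2} = \left(103 + \left(3 - \frac{5}{1 + 96}\right)\right)^{2} = \left(103 + \left(3 - \frac{5}{97}\right)\right)^{2} = \left(103 + \frac{286}{97}\right)^{2} = \left(\frac{10277}{97}\right)^{2} = \frac{105616729}{9409}$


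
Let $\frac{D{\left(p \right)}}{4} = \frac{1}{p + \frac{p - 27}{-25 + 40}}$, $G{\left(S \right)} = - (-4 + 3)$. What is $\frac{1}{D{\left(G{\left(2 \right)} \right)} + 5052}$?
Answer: $\frac{11}{55512} \approx 0.00019816$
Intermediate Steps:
$G{\left(S \right)} = 1$ ($G{\left(S \right)} = \left(-1\right) \left(-1\right) = 1$)
$D{\left(p \right)} = \frac{4}{- \frac{9}{5} + \frac{16 p}{15}}$ ($D{\left(p \right)} = \frac{4}{p + \frac{p - 27}{-25 + 40}} = \frac{4}{p + \frac{-27 + p}{15}} = \frac{4}{p + \left(-27 + p\right) \frac{1}{15}} = \frac{4}{p + \left(- \frac{9}{5} + \frac{p}{15}\right)} = \frac{4}{- \frac{9}{5} + \frac{16 p}{15}}$)
$\frac{1}{D{\left(G{\left(2 \right)} \right)} + 5052} = \frac{1}{\frac{60}{-27 + 16 \cdot 1} + 5052} = \frac{1}{\frac{60}{-27 + 16} + 5052} = \frac{1}{\frac{60}{-11} + 5052} = \frac{1}{60 \left(- \frac{1}{11}\right) + 5052} = \frac{1}{- \frac{60}{11} + 5052} = \frac{1}{\frac{55512}{11}} = \frac{11}{55512}$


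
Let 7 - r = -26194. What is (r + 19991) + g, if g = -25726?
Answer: 20466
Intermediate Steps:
r = 26201 (r = 7 - 1*(-26194) = 7 + 26194 = 26201)
(r + 19991) + g = (26201 + 19991) - 25726 = 46192 - 25726 = 20466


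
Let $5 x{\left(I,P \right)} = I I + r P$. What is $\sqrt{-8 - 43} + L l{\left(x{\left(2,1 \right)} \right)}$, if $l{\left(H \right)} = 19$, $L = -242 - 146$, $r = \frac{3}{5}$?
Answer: $-7372 + i \sqrt{51} \approx -7372.0 + 7.1414 i$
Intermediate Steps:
$r = \frac{3}{5}$ ($r = 3 \cdot \frac{1}{5} = \frac{3}{5} \approx 0.6$)
$L = -388$
$x{\left(I,P \right)} = \frac{I^{2}}{5} + \frac{3 P}{25}$ ($x{\left(I,P \right)} = \frac{I I + \frac{3 P}{5}}{5} = \frac{I^{2} + \frac{3 P}{5}}{5} = \frac{I^{2}}{5} + \frac{3 P}{25}$)
$\sqrt{-8 - 43} + L l{\left(x{\left(2,1 \right)} \right)} = \sqrt{-8 - 43} - 7372 = \sqrt{-51} - 7372 = i \sqrt{51} - 7372 = -7372 + i \sqrt{51}$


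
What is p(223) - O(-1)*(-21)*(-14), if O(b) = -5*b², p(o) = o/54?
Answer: 79603/54 ≈ 1474.1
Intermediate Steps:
p(o) = o/54 (p(o) = o*(1/54) = o/54)
p(223) - O(-1)*(-21)*(-14) = (1/54)*223 - -5*(-1)²*(-21)*(-14) = 223/54 - -5*1*(-21)*(-14) = 223/54 - (-5*(-21))*(-14) = 223/54 - 105*(-14) = 223/54 - 1*(-1470) = 223/54 + 1470 = 79603/54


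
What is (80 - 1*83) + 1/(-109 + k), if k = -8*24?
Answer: -904/301 ≈ -3.0033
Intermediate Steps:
k = -192
(80 - 1*83) + 1/(-109 + k) = (80 - 1*83) + 1/(-109 - 192) = (80 - 83) + 1/(-301) = -3 - 1/301 = -904/301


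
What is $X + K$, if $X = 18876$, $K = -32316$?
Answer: $-13440$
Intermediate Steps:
$X + K = 18876 - 32316 = -13440$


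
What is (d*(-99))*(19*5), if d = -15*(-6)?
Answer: -846450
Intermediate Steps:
d = 90
(d*(-99))*(19*5) = (90*(-99))*(19*5) = -8910*95 = -846450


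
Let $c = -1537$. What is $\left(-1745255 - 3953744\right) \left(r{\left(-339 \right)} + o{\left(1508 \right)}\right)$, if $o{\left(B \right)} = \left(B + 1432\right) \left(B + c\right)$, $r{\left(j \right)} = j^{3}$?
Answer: $222508747777521$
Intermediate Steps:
$o{\left(B \right)} = \left(-1537 + B\right) \left(1432 + B\right)$ ($o{\left(B \right)} = \left(B + 1432\right) \left(B - 1537\right) = \left(1432 + B\right) \left(-1537 + B\right) = \left(-1537 + B\right) \left(1432 + B\right)$)
$\left(-1745255 - 3953744\right) \left(r{\left(-339 \right)} + o{\left(1508 \right)}\right) = \left(-1745255 - 3953744\right) \left(\left(-339\right)^{3} - \left(2359324 - 2274064\right)\right) = - 5698999 \left(-38958219 - 85260\right) = \left(-5698999\right) \left(-39043479\right) = 222508747777521$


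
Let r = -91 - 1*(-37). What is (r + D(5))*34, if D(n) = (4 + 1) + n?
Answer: -1496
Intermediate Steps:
r = -54 (r = -91 + 37 = -54)
D(n) = 5 + n
(r + D(5))*34 = (-54 + (5 + 5))*34 = (-54 + 10)*34 = -44*34 = -1496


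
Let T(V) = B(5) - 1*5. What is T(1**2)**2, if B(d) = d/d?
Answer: 16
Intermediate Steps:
B(d) = 1
T(V) = -4 (T(V) = 1 - 1*5 = 1 - 5 = -4)
T(1**2)**2 = (-4)**2 = 16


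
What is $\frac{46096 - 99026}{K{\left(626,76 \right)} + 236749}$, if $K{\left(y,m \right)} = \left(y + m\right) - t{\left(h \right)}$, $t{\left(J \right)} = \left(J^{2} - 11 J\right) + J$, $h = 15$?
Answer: $- \frac{26465}{118688} \approx -0.22298$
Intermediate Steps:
$t{\left(J \right)} = J^{2} - 10 J$
$K{\left(y,m \right)} = -75 + m + y$ ($K{\left(y,m \right)} = \left(y + m\right) - 15 \left(-10 + 15\right) = \left(m + y\right) - 15 \cdot 5 = \left(m + y\right) - 75 = -75 + m + y$)
$\frac{46096 - 99026}{K{\left(626,76 \right)} + 236749} = \frac{46096 - 99026}{\left(-75 + 76 + 626\right) + 236749} = - \frac{52930}{627 + 236749} = - \frac{52930}{237376} = \left(-52930\right) \frac{1}{237376} = - \frac{26465}{118688}$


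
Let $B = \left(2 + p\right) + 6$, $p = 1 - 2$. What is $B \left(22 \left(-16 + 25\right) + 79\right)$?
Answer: $1939$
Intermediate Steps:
$p = -1$ ($p = 1 - 2 = -1$)
$B = 7$ ($B = \left(2 - 1\right) + 6 = 1 + 6 = 7$)
$B \left(22 \left(-16 + 25\right) + 79\right) = 7 \left(22 \left(-16 + 25\right) + 79\right) = 7 \left(22 \cdot 9 + 79\right) = 7 \left(198 + 79\right) = 7 \cdot 277 = 1939$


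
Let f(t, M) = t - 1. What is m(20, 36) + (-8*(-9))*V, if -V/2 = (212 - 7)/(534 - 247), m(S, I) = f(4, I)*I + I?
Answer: 288/7 ≈ 41.143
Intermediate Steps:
f(t, M) = -1 + t
m(S, I) = 4*I (m(S, I) = (-1 + 4)*I + I = 3*I + I = 4*I)
V = -10/7 (V = -2*(212 - 7)/(534 - 247) = -410/287 = -2*5/7 = -10/7 ≈ -1.4286)
m(20, 36) + (-8*(-9))*V = 4*36 - 8*(-9)*(-10/7) = 144 + 72*(-10/7) = 144 - 720/7 = 288/7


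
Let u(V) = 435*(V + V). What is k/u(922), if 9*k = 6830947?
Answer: 6830947/7219260 ≈ 0.94621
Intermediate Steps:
k = 6830947/9 (k = (1/9)*6830947 = 6830947/9 ≈ 7.5899e+5)
u(V) = 870*V (u(V) = 435*(2*V) = 870*V)
k/u(922) = 6830947/(9*((870*922))) = (6830947/9)/802140 = (6830947/9)*(1/802140) = 6830947/7219260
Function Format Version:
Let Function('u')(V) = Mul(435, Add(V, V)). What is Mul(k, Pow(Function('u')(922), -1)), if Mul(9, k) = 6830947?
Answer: Rational(6830947, 7219260) ≈ 0.94621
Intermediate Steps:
k = Rational(6830947, 9) (k = Mul(Rational(1, 9), 6830947) = Rational(6830947, 9) ≈ 7.5899e+5)
Function('u')(V) = Mul(870, V) (Function('u')(V) = Mul(435, Mul(2, V)) = Mul(870, V))
Mul(k, Pow(Function('u')(922), -1)) = Mul(Rational(6830947, 9), Pow(Mul(870, 922), -1)) = Mul(Rational(6830947, 9), Pow(802140, -1)) = Mul(Rational(6830947, 9), Rational(1, 802140)) = Rational(6830947, 7219260)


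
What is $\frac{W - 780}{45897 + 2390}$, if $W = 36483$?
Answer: $\frac{35703}{48287} \approx 0.73939$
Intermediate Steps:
$\frac{W - 780}{45897 + 2390} = \frac{36483 - 780}{45897 + 2390} = \frac{35703}{48287}$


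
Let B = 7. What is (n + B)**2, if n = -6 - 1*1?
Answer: 0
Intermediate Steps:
n = -7 (n = -6 - 1 = -7)
(n + B)**2 = (-7 + 7)**2 = 0**2 = 0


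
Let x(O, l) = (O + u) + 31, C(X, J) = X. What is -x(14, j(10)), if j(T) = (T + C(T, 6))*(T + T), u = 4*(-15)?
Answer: 15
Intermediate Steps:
u = -60
j(T) = 4*T**2 (j(T) = (T + T)*(T + T) = (2*T)*(2*T) = 4*T**2)
x(O, l) = -29 + O (x(O, l) = (O - 60) + 31 = (-60 + O) + 31 = -29 + O)
-x(14, j(10)) = -(-29 + 14) = -1*(-15) = 15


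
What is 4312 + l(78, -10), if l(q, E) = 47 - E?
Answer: 4369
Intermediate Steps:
4312 + l(78, -10) = 4312 + (47 - 1*(-10)) = 4312 + (47 + 10) = 4312 + 57 = 4369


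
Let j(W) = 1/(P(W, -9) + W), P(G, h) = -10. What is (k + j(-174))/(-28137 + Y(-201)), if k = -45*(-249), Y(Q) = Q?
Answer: -2061719/5214192 ≈ -0.39541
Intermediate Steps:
k = 11205
j(W) = 1/(-10 + W)
(k + j(-174))/(-28137 + Y(-201)) = (11205 + 1/(-10 - 174))/(-28137 - 201) = (11205 + 1/(-184))/(-28338) = (11205 - 1/184)*(-1/28338) = (2061719/184)*(-1/28338) = -2061719/5214192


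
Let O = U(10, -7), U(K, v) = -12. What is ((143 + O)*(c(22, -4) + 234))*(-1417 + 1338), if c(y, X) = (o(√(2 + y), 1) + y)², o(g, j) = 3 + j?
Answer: -9417590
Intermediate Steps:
c(y, X) = (4 + y)² (c(y, X) = ((3 + 1) + y)² = (4 + y)²)
O = -12
((143 + O)*(c(22, -4) + 234))*(-1417 + 1338) = ((143 - 12)*((4 + 22)² + 234))*(-1417 + 1338) = (131*(26² + 234))*(-79) = (131*(676 + 234))*(-79) = (131*910)*(-79) = 119210*(-79) = -9417590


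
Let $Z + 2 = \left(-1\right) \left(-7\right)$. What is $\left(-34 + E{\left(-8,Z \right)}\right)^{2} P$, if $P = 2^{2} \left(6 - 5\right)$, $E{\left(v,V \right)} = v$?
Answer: $7056$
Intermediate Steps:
$Z = 5$ ($Z = -2 - -7 = -2 + 7 = 5$)
$P = 4$ ($P = 4 \cdot 1 = 4$)
$\left(-34 + E{\left(-8,Z \right)}\right)^{2} P = \left(-34 - 8\right)^{2} \cdot 4 = \left(-42\right)^{2} \cdot 4 = 1764 \cdot 4 = 7056$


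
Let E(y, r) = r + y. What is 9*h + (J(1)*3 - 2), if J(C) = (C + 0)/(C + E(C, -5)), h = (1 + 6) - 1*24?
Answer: -156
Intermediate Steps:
h = -17 (h = 7 - 24 = -17)
J(C) = C/(-5 + 2*C) (J(C) = (C + 0)/(C + (-5 + C)) = C/(-5 + 2*C))
9*h + (J(1)*3 - 2) = 9*(-17) + ((1/(-5 + 2*1))*3 - 2) = -153 + ((1/(-5 + 2))*3 - 2) = -153 + ((1/(-3))*3 - 2) = -153 + ((1*(-1/3))*3 - 2) = -153 + (-1/3*3 - 2) = -153 + (-1 - 2) = -153 - 3 = -156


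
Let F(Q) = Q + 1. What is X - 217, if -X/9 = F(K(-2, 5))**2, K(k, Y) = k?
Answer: -226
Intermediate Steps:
F(Q) = 1 + Q
X = -9 (X = -9*(1 - 2)**2 = -9*(-1)**2 = -9*1 = -9)
X - 217 = -9 - 217 = -226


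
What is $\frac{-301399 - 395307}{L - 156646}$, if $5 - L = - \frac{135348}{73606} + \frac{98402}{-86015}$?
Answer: $\frac{2205499512011770}{495854880590929} \approx 4.4479$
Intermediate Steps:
$L = \frac{25270518141}{3165610045}$ ($L = 5 - \left(- \frac{135348}{73606} + \frac{98402}{-86015}\right) = 5 - \left(\left(-135348\right) \frac{1}{73606} + 98402 \left(- \frac{1}{86015}\right)\right) = 5 - \left(- \frac{67674}{36803} - \frac{98402}{86015}\right) = 5 - - \frac{9442467916}{3165610045} = 5 + \frac{9442467916}{3165610045} = \frac{25270518141}{3165610045} \approx 7.9828$)
$\frac{-301399 - 395307}{L - 156646} = \frac{-301399 - 395307}{\frac{25270518141}{3165610045} - 156646} = - \frac{696706}{- \frac{495854880590929}{3165610045}} = \left(-696706\right) \left(- \frac{3165610045}{495854880590929}\right) = \frac{2205499512011770}{495854880590929}$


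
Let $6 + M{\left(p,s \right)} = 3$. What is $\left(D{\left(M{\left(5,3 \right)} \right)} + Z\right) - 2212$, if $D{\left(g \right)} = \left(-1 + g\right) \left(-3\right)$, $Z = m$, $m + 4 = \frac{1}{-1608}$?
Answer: $- \frac{3544033}{1608} \approx -2204.0$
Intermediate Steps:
$M{\left(p,s \right)} = -3$ ($M{\left(p,s \right)} = -6 + 3 = -3$)
$m = - \frac{6433}{1608}$ ($m = -4 + \frac{1}{-1608} = -4 - \frac{1}{1608} = - \frac{6433}{1608} \approx -4.0006$)
$Z = - \frac{6433}{1608} \approx -4.0006$
$D{\left(g \right)} = 3 - 3 g$
$\left(D{\left(M{\left(5,3 \right)} \right)} + Z\right) - 2212 = \left(\left(3 - -9\right) - \frac{6433}{1608}\right) - 2212 = \left(\left(3 + 9\right) - \frac{6433}{1608}\right) - 2212 = \left(12 - \frac{6433}{1608}\right) - 2212 = \frac{12863}{1608} - 2212 = - \frac{3544033}{1608}$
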